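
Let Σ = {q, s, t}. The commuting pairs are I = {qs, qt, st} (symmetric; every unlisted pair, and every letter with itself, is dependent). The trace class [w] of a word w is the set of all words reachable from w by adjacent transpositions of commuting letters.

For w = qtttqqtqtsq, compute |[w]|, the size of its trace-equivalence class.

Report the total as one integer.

2772

piece 0:q — minimal
piece 1:t — minimal
piece 2:t rests on {1:t}
piece 3:t rests on {2:t}
piece 4:q rests on {0:q}
piece 5:q rests on {4:q}
piece 6:t rests on {3:t}
piece 7:q rests on {5:q}
piece 8:t rests on {6:t}
piece 9:s — minimal
piece 10:q rests on {7:q}
minimal pieces: {0:q, 1:t, 9:s}
ways to finish when only these pieces remain (= sum over removing one remaining piece with nothing left below it):
  1 left: {8}→1  {9}→1  {10}→1
  2 left: {6,8}→1  {7,10}→1  {8,9}→2  {8,10}→2  {9,10}→2
  3 left: {3,6,8}→1  {5,7,10}→1  {6,8,9}→3  {6,8,10}→3  {7,8,10}→3  {7,9,10}→3  {8,9,10}→6
  4 left: {2,3,6,8}→1  {3,6,8,9}→4  {3,6,8,10}→4  {4,5,7,10}→1  {5,7,8,10}→4  {5,7,9,10}→4  {6,7,8,10}→6  {6,8,9,10}→12  {7,8,9,10}→12
  5 left: {0,4,5,7,10}→1  {1,2,3,6,8}→1  {2,3,6,8,9}→5  {2,3,6,8,10}→5  {3,6,7,8,10}→10  {3,6,8,9,10}→20  {4,5,7,8,10}→5  {4,5,7,9,10}→5  {5,6,7,8,10}→10  {5,7,8,9,10}→20  {6,7,8,9,10}→30
  6 left: {0,4,5,7,8,10}→6  {0,4,5,7,9,10}→6  {1,2,3,6,8,9}→6  {1,2,3,6,8,10}→6  {2,3,6,7,8,10}→15  {2,3,6,8,9,10}→30  {3,5,6,7,8,10}→20  {3,6,7,8,9,10}→60  {4,5,6,7,8,10}→15  {4,5,7,8,9,10}→30  {5,6,7,8,9,10}→60
  7 left: {0,4,5,6,7,8,10}→21  {0,4,5,7,8,9,10}→42  {1,2,3,6,7,8,10}→21  {1,2,3,6,8,9,10}→42  {2,3,5,6,7,8,10}→35  {2,3,6,7,8,9,10}→105  {3,4,5,6,7,8,10}→35  {3,5,6,7,8,9,10}→140  {4,5,6,7,8,9,10}→105
  8 left: {0,3,4,5,6,7,8,10}→56  {0,4,5,6,7,8,9,10}→168  {1,2,3,5,6,7,8,10}→56  {1,2,3,6,7,8,9,10}→168  {2,3,4,5,6,7,8,10}→70  {2,3,5,6,7,8,9,10}→280  {3,4,5,6,7,8,9,10}→280
  9 left: {0,2,3,4,5,6,7,8,10}→126  {0,3,4,5,6,7,8,9,10}→504  {1,2,3,4,5,6,7,8,10}→126  {1,2,3,5,6,7,8,9,10}→504  {2,3,4,5,6,7,8,9,10}→630
  placing 0:q first → 1260 extensions
  placing 1:t first → 1260 extensions
  placing 9:s first → 252 extensions
total linear extensions = 2772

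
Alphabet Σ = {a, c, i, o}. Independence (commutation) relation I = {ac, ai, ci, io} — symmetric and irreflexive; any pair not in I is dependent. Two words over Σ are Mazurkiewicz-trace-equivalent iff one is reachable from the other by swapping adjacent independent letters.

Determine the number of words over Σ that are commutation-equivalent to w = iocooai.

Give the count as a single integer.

0(i) covers ∅
1(o) covers ∅
2(c) covers 1:o
3(o) covers 2:c
4(o) covers 3:o
5(a) covers 4:o
6(i) covers 0:i
floor of heap: 0:i, 1:o
completions by unplaced set U, small U first (add the entries for U minus each lowest piece of U):
  |U|=1: {5}:1  {6}:1
  |U|=2: {0,6}:1  {4,5}:1  {5,6}:2
  |U|=3: {0,5,6}:3  {3,4,5}:1  {4,5,6}:3
  |U|=4: {0,4,5,6}:6  {2,3,4,5}:1  {3,4,5,6}:4
  |U|=5: {0,3,4,5,6}:10  {1,2,3,4,5}:1  {2,3,4,5,6}:5
  start at 0(i): 6
  start at 1(o): 15
sum over floor = 21

21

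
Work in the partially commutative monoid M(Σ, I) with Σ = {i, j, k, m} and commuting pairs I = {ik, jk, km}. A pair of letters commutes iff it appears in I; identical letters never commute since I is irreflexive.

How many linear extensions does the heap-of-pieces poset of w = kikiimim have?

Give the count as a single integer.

drop 0:k onto floor
drop 1:i onto floor
drop 2:k onto {0:k}
drop 3:i onto {1:i}
drop 4:i onto {3:i}
drop 5:m onto {4:i}
drop 6:i onto {5:m}
drop 7:m onto {6:i}
ground layer = {0:k, 1:i}
drop-orders for the pieces not yet dropped (sum over which currently-grounded one goes next):
  1 to go: {2} 1  {7} 1
  2 to go: {0,2} 1  {2,7} 2  {6,7} 1
  3 to go: {0,2,7} 3  {2,6,7} 3  {5,6,7} 1
  4 to go: {0,2,6,7} 6  {2,5,6,7} 4  {4,5,6,7} 1
  5 to go: {0,2,5,6,7} 10  {2,4,5,6,7} 5  {3,4,5,6,7} 1
  6 to go: {0,2,4,5,6,7} 15  {1,3,4,5,6,7} 1  {2,3,4,5,6,7} 6
  if 0:k drops first: 7 orders
  if 1:i drops first: 21 orders
heap linearizations: 28

28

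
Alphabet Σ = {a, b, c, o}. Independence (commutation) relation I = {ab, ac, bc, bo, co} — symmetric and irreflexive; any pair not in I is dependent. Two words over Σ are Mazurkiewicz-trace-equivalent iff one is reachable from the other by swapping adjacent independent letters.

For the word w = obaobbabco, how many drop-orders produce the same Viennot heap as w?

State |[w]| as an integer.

1260

piece 0:o — minimal
piece 1:b — minimal
piece 2:a rests on {0:o}
piece 3:o rests on {2:a}
piece 4:b rests on {1:b}
piece 5:b rests on {4:b}
piece 6:a rests on {3:o}
piece 7:b rests on {5:b}
piece 8:c — minimal
piece 9:o rests on {6:a}
minimal pieces: {0:o, 1:b, 8:c}
ways to finish when only these pieces remain (= sum over removing one remaining piece with nothing left below it):
  1 left: {7}→1  {8}→1  {9}→1
  2 left: {5,7}→1  {6,9}→1  {7,8}→2  {7,9}→2  {8,9}→2
  3 left: {3,6,9}→1  {4,5,7}→1  {5,7,8}→3  {5,7,9}→3  {6,7,9}→3  {6,8,9}→3  {7,8,9}→6
  4 left: {1,4,5,7}→1  {2,3,6,9}→1  {3,6,7,9}→4  {3,6,8,9}→4  {4,5,7,8}→4  {4,5,7,9}→4  {5,6,7,9}→6  {5,7,8,9}→12  {6,7,8,9}→12
  5 left: {0,2,3,6,9}→1  {1,4,5,7,8}→5  {1,4,5,7,9}→5  {2,3,6,7,9}→5  {2,3,6,8,9}→5  {3,5,6,7,9}→10  {3,6,7,8,9}→20  {4,5,6,7,9}→10  {4,5,7,8,9}→20  {5,6,7,8,9}→30
  6 left: {0,2,3,6,7,9}→6  {0,2,3,6,8,9}→6  {1,4,5,6,7,9}→15  {1,4,5,7,8,9}→30  {2,3,5,6,7,9}→15  {2,3,6,7,8,9}→30  {3,4,5,6,7,9}→20  {3,5,6,7,8,9}→60  {4,5,6,7,8,9}→60
  7 left: {0,2,3,5,6,7,9}→21  {0,2,3,6,7,8,9}→42  {1,3,4,5,6,7,9}→35  {1,4,5,6,7,8,9}→105  {2,3,4,5,6,7,9}→35  {2,3,5,6,7,8,9}→105  {3,4,5,6,7,8,9}→140
  8 left: {0,2,3,4,5,6,7,9}→56  {0,2,3,5,6,7,8,9}→168  {1,2,3,4,5,6,7,9}→70  {1,3,4,5,6,7,8,9}→280  {2,3,4,5,6,7,8,9}→280
  placing 0:o first → 630 extensions
  placing 1:b first → 504 extensions
  placing 8:c first → 126 extensions
total linear extensions = 1260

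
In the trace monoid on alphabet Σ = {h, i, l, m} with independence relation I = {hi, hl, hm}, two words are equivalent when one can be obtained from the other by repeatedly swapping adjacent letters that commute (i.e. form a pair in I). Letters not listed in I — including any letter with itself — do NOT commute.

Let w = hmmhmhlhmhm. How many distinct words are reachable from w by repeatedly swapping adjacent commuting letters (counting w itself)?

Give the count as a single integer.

462

piece 0:h — minimal
piece 1:m — minimal
piece 2:m rests on {1:m}
piece 3:h rests on {0:h}
piece 4:m rests on {2:m}
piece 5:h rests on {3:h}
piece 6:l rests on {4:m}
piece 7:h rests on {5:h}
piece 8:m rests on {6:l}
piece 9:h rests on {7:h}
piece 10:m rests on {8:m}
minimal pieces: {0:h, 1:m}
ways to finish when only these pieces remain (= sum over removing one remaining piece with nothing left below it):
  1 left: {9}→1  {10}→1
  2 left: {7,9}→1  {8,10}→1  {9,10}→2
  3 left: {5,7,9}→1  {6,8,10}→1  {7,9,10}→3  {8,9,10}→3
  4 left: {3,5,7,9}→1  {4,6,8,10}→1  {5,7,9,10}→4  {6,8,9,10}→4  {7,8,9,10}→6
  5 left: {0,3,5,7,9}→1  {2,4,6,8,10}→1  {3,5,7,9,10}→5  {4,6,8,9,10}→5  {5,7,8,9,10}→10  {6,7,8,9,10}→10
  6 left: {0,3,5,7,9,10}→6  {1,2,4,6,8,10}→1  {2,4,6,8,9,10}→6  {3,5,7,8,9,10}→15  {4,6,7,8,9,10}→15  {5,6,7,8,9,10}→20
  7 left: {0,3,5,7,8,9,10}→21  {1,2,4,6,8,9,10}→7  {2,4,6,7,8,9,10}→21  {3,5,6,7,8,9,10}→35  {4,5,6,7,8,9,10}→35
  8 left: {0,3,5,6,7,8,9,10}→56  {1,2,4,6,7,8,9,10}→28  {2,4,5,6,7,8,9,10}→56  {3,4,5,6,7,8,9,10}→70
  9 left: {0,3,4,5,6,7,8,9,10}→126  {1,2,4,5,6,7,8,9,10}→84  {2,3,4,5,6,7,8,9,10}→126
  placing 0:h first → 210 extensions
  placing 1:m first → 252 extensions
total linear extensions = 462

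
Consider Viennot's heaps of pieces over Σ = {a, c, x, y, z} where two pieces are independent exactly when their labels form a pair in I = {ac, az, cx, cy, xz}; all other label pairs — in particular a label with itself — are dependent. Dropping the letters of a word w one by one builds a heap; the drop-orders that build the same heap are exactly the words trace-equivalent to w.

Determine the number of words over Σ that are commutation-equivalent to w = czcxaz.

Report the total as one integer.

#0=c has no predecessor
#1=z depends on [0:c]
#2=c depends on [1:z]
#3=x has no predecessor
#4=a depends on [3:x]
#5=z depends on [2:c]
sources: [0:c, 3:x]
N(rest) = Σ N(rest − s) over sources s of rest; N(one piece) = 1:
  size 1 → [4]=1  [5]=1
  size 2 → [2,5]=1  [3,4]=1  [4,5]=2
  size 3 → [1,2,5]=1  [2,4,5]=3  [3,4,5]=3
  size 4 → [0,1,2,5]=1  [1,2,4,5]=4  [2,3,4,5]=6
  first=0(c) contributes 10
  first=3(x) contributes 5
|[w]| = 15

15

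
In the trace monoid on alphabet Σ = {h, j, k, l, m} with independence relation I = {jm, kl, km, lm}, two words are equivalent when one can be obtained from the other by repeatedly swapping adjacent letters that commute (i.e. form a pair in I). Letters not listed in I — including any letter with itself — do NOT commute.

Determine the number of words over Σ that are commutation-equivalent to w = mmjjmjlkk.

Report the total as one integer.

0(m) covers ∅
1(m) covers 0:m
2(j) covers ∅
3(j) covers 2:j
4(m) covers 1:m
5(j) covers 3:j
6(l) covers 5:j
7(k) covers 5:j
8(k) covers 7:k
floor of heap: 0:m, 2:j
completions by unplaced set U, small U first (add the entries for U minus each lowest piece of U):
  |U|=1: {4}:1  {6}:1  {8}:1
  |U|=2: {1,4}:1  {4,6}:2  {4,8}:2  {6,8}:2  {7,8}:1
  |U|=3: {0,1,4}:1  {1,4,6}:3  {1,4,8}:3  {4,6,8}:6  {4,7,8}:3  {6,7,8}:3
  |U|=4: {0,1,4,6}:4  {0,1,4,8}:4  {1,4,6,8}:12  {1,4,7,8}:6  {4,6,7,8}:12  {5,6,7,8}:3
  |U|=5: {0,1,4,6,8}:20  {0,1,4,7,8}:10  {1,4,6,7,8}:30  {3,5,6,7,8}:3  {4,5,6,7,8}:15
  |U|=6: {0,1,4,6,7,8}:60  {1,4,5,6,7,8}:45  {2,3,5,6,7,8}:3  {3,4,5,6,7,8}:18
  |U|=7: {0,1,4,5,6,7,8}:105  {1,3,4,5,6,7,8}:63  {2,3,4,5,6,7,8}:21
  start at 0(m): 84
  start at 2(j): 168
sum over floor = 252

252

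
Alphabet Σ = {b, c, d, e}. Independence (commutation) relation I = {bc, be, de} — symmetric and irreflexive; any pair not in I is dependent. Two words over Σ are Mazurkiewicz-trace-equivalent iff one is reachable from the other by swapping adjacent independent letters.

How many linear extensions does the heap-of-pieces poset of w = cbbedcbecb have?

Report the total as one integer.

105

piece 0:c — minimal
piece 1:b — minimal
piece 2:b rests on {1:b}
piece 3:e rests on {0:c}
piece 4:d rests on {0:c, 2:b}
piece 5:c rests on {3:e, 4:d}
piece 6:b rests on {4:d}
piece 7:e rests on {5:c}
piece 8:c rests on {7:e}
piece 9:b rests on {6:b}
minimal pieces: {0:c, 1:b}
ways to finish when only these pieces remain (= sum over removing one remaining piece with nothing left below it):
  1 left: {8}→1  {9}→1
  2 left: {6,9}→1  {7,8}→1  {8,9}→2
  3 left: {5,7,8}→1  {6,8,9}→3  {7,8,9}→3
  4 left: {3,5,7,8}→1  {5,7,8,9}→4  {6,7,8,9}→6
  5 left: {3,5,7,8,9}→5  {5,6,7,8,9}→10
  6 left: {3,5,6,7,8,9}→15  {4,5,6,7,8,9}→10
  7 left: {2,4,5,6,7,8,9}→10  {3,4,5,6,7,8,9}→25
  8 left: {0,3,4,5,6,7,8,9}→25  {1,2,4,5,6,7,8,9}→10  {2,3,4,5,6,7,8,9}→35
  placing 0:c first → 45 extensions
  placing 1:b first → 60 extensions
total linear extensions = 105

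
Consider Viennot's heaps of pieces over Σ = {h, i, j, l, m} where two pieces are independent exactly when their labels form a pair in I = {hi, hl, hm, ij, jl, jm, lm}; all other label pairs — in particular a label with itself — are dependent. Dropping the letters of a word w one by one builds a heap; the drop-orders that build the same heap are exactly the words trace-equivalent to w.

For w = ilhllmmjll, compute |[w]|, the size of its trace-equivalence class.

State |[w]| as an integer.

#0=i has no predecessor
#1=l depends on [0:i]
#2=h has no predecessor
#3=l depends on [1:l]
#4=l depends on [3:l]
#5=m depends on [0:i]
#6=m depends on [5:m]
#7=j depends on [2:h]
#8=l depends on [4:l]
#9=l depends on [8:l]
sources: [0:i, 2:h]
N(rest) = Σ N(rest − s) over sources s of rest; N(one piece) = 1:
  size 1 → [6]=1  [7]=1  [9]=1
  size 2 → [2,7]=1  [5,6]=1  [6,7]=2  [6,9]=2  [7,9]=2  [8,9]=1
  size 3 → [2,6,7]=3  [2,7,9]=3  [4,8,9]=1  [5,6,7]=3  [5,6,9]=3  [6,7,9]=6  [6,8,9]=3  [7,8,9]=3
  size 4 → [2,5,6,7]=6  [2,6,7,9]=12  [2,7,8,9]=6  [3,4,8,9]=1  [4,6,8,9]=4  [4,7,8,9]=4  [5,6,7,9]=12  [5,6,8,9]=6  [6,7,8,9]=12
  size 5 → [1,3,4,8,9]=1  [2,4,7,8,9]=10  [2,5,6,7,9]=30  [2,6,7,8,9]=30  [3,4,6,8,9]=5  [3,4,7,8,9]=5  [4,5,6,8,9]=10  [4,6,7,8,9]=20  [5,6,7,8,9]=30
  size 6 → [1,3,4,6,8,9]=6  [1,3,4,7,8,9]=6  [2,3,4,7,8,9]=15  [2,4,6,7,8,9]=60  [2,5,6,7,8,9]=90  [3,4,5,6,8,9]=15  [3,4,6,7,8,9]=30  [4,5,6,7,8,9]=60
  size 7 → [1,2,3,4,7,8,9]=21  [1,3,4,5,6,8,9]=21  [1,3,4,6,7,8,9]=42  [2,3,4,6,7,8,9]=105  [2,4,5,6,7,8,9]=210  [3,4,5,6,7,8,9]=105
  size 8 → [0,1,3,4,5,6,8,9]=21  [1,2,3,4,6,7,8,9]=168  [1,3,4,5,6,7,8,9]=168  [2,3,4,5,6,7,8,9]=420
  first=0(i) contributes 756
  first=2(h) contributes 189
|[w]| = 945

945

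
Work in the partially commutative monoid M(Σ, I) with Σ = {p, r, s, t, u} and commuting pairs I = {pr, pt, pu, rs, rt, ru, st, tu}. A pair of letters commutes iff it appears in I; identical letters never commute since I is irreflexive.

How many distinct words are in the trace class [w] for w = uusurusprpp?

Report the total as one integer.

drop 0:u onto floor
drop 1:u onto {0:u}
drop 2:s onto {1:u}
drop 3:u onto {2:s}
drop 4:r onto floor
drop 5:u onto {3:u}
drop 6:s onto {5:u}
drop 7:p onto {6:s}
drop 8:r onto {4:r}
drop 9:p onto {7:p}
drop 10:p onto {9:p}
ground layer = {0:u, 4:r}
drop-orders for the pieces not yet dropped (sum over which currently-grounded one goes next):
  1 to go: {8} 1  {10} 1
  2 to go: {4,8} 1  {8,10} 2  {9,10} 1
  3 to go: {4,8,10} 3  {7,9,10} 1  {8,9,10} 3
  4 to go: {4,8,9,10} 6  {6,7,9,10} 1  {7,8,9,10} 4
  5 to go: {4,7,8,9,10} 10  {5,6,7,9,10} 1  {6,7,8,9,10} 5
  6 to go: {3,5,6,7,9,10} 1  {4,6,7,8,9,10} 15  {5,6,7,8,9,10} 6
  7 to go: {2,3,5,6,7,9,10} 1  {3,5,6,7,8,9,10} 7  {4,5,6,7,8,9,10} 21
  8 to go: {1,2,3,5,6,7,9,10} 1  {2,3,5,6,7,8,9,10} 8  {3,4,5,6,7,8,9,10} 28
  9 to go: {0,1,2,3,5,6,7,9,10} 1  {1,2,3,5,6,7,8,9,10} 9  {2,3,4,5,6,7,8,9,10} 36
  if 0:u drops first: 45 orders
  if 4:r drops first: 10 orders
heap linearizations: 55

55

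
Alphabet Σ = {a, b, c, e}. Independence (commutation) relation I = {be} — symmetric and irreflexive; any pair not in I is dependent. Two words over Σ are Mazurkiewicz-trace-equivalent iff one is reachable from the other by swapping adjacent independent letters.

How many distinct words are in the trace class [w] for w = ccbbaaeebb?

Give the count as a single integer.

6

0(c) covers ∅
1(c) covers 0:c
2(b) covers 1:c
3(b) covers 2:b
4(a) covers 3:b
5(a) covers 4:a
6(e) covers 5:a
7(e) covers 6:e
8(b) covers 5:a
9(b) covers 8:b
floor of heap: 0:c
completions by unplaced set U, small U first (add the entries for U minus each lowest piece of U):
  |U|=1: {7}:1  {9}:1
  |U|=2: {6,7}:1  {7,9}:2  {8,9}:1
  |U|=3: {6,7,9}:3  {7,8,9}:3
  |U|=4: {6,7,8,9}:6
  |U|=5: {5,6,7,8,9}:6
  |U|=6: {4,5,6,7,8,9}:6
  |U|=7: {3,4,5,6,7,8,9}:6
  |U|=8: {2,3,4,5,6,7,8,9}:6
  start at 0(c): 6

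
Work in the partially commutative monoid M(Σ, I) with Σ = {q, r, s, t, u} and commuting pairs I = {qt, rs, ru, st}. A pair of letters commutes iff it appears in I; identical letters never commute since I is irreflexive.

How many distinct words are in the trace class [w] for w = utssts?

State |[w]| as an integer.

10

piece 0:u — minimal
piece 1:t rests on {0:u}
piece 2:s rests on {0:u}
piece 3:s rests on {2:s}
piece 4:t rests on {1:t}
piece 5:s rests on {3:s}
minimal pieces: {0:u}
ways to finish when only these pieces remain (= sum over removing one remaining piece with nothing left below it):
  1 left: {4}→1  {5}→1
  2 left: {1,4}→1  {3,5}→1  {4,5}→2
  3 left: {1,4,5}→3  {2,3,5}→1  {3,4,5}→3
  4 left: {1,3,4,5}→6  {2,3,4,5}→4
  placing 0:u first → 10 extensions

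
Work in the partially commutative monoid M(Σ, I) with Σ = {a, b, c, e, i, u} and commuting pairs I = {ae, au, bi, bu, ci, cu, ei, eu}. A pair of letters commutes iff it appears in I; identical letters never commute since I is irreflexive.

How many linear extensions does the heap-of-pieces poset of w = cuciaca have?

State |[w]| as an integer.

drop 0:c onto floor
drop 1:u onto floor
drop 2:c onto {0:c}
drop 3:i onto {1:u}
drop 4:a onto {2:c, 3:i}
drop 5:c onto {4:a}
drop 6:a onto {5:c}
ground layer = {0:c, 1:u}
drop-orders for the pieces not yet dropped (sum over which currently-grounded one goes next):
  1 to go: {6} 1
  2 to go: {5,6} 1
  3 to go: {4,5,6} 1
  4 to go: {2,4,5,6} 1  {3,4,5,6} 1
  5 to go: {0,2,4,5,6} 1  {1,3,4,5,6} 1  {2,3,4,5,6} 2
  if 0:c drops first: 3 orders
  if 1:u drops first: 3 orders
heap linearizations: 6

6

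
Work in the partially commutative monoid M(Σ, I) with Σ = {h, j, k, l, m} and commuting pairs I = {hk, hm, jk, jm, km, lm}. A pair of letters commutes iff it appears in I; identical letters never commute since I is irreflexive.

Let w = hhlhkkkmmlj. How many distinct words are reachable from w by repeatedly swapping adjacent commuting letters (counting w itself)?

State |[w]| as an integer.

0(h) covers ∅
1(h) covers 0:h
2(l) covers 1:h
3(h) covers 2:l
4(k) covers 2:l
5(k) covers 4:k
6(k) covers 5:k
7(m) covers ∅
8(m) covers 7:m
9(l) covers 3:h, 6:k
10(j) covers 9:l
floor of heap: 0:h, 7:m
completions by unplaced set U, small U first (add the entries for U minus each lowest piece of U):
  |U|=1: {8}:1  {10}:1
  |U|=2: {7,8}:1  {8,10}:2  {9,10}:1
  |U|=3: {3,9,10}:1  {6,9,10}:1  {7,8,10}:3  {8,9,10}:3
  |U|=4: {3,6,9,10}:2  {3,8,9,10}:4  {5,6,9,10}:1  {6,8,9,10}:4  {7,8,9,10}:6
  |U|=5: {3,5,6,9,10}:3  {3,6,8,9,10}:10  {3,7,8,9,10}:10  {4,5,6,9,10}:1  {5,6,8,9,10}:5  {6,7,8,9,10}:10
  |U|=6: {3,4,5,6,9,10}:4  {3,5,6,8,9,10}:18  {3,6,7,8,9,10}:30  {4,5,6,8,9,10}:6  {5,6,7,8,9,10}:15
  |U|=7: {2,3,4,5,6,9,10}:4  {3,4,5,6,8,9,10}:28  {3,5,6,7,8,9,10}:63  {4,5,6,7,8,9,10}:21
  |U|=8: {1,2,3,4,5,6,9,10}:4  {2,3,4,5,6,8,9,10}:32  {3,4,5,6,7,8,9,10}:112
  |U|=9: {0,1,2,3,4,5,6,9,10}:4  {1,2,3,4,5,6,8,9,10}:36  {2,3,4,5,6,7,8,9,10}:144
  start at 0(h): 180
  start at 7(m): 40
sum over floor = 220

220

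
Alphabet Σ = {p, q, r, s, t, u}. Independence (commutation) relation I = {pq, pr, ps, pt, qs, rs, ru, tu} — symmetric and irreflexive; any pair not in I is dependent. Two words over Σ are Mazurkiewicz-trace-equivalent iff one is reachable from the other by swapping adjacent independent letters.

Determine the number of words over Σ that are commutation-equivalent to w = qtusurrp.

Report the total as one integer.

25

piece 0:q — minimal
piece 1:t rests on {0:q}
piece 2:u rests on {0:q}
piece 3:s rests on {1:t, 2:u}
piece 4:u rests on {3:s}
piece 5:r rests on {1:t}
piece 6:r rests on {5:r}
piece 7:p rests on {4:u}
minimal pieces: {0:q}
ways to finish when only these pieces remain (= sum over removing one remaining piece with nothing left below it):
  1 left: {6}→1  {7}→1
  2 left: {4,7}→1  {5,6}→1  {6,7}→2
  3 left: {3,4,7}→1  {4,6,7}→3  {5,6,7}→3
  4 left: {2,3,4,7}→1  {3,4,6,7}→4  {4,5,6,7}→6
  5 left: {2,3,4,6,7}→5  {3,4,5,6,7}→10
  6 left: {1,3,4,5,6,7}→10  {2,3,4,5,6,7}→15
  placing 0:q first → 25 extensions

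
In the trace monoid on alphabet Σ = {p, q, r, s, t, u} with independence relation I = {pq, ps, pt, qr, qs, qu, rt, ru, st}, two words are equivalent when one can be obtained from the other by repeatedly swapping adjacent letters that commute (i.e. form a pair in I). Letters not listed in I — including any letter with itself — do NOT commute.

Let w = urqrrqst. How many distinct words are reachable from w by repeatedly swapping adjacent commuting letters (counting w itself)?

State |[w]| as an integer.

189

0(u) covers ∅
1(r) covers ∅
2(q) covers ∅
3(r) covers 1:r
4(r) covers 3:r
5(q) covers 2:q
6(s) covers 0:u, 4:r
7(t) covers 0:u, 5:q
floor of heap: 0:u, 1:r, 2:q
completions by unplaced set U, small U first (add the entries for U minus each lowest piece of U):
  |U|=1: {6}:1  {7}:1
  |U|=2: {4,6}:1  {5,7}:1  {6,7}:2
  |U|=3: {0,6,7}:2  {2,5,7}:1  {3,4,6}:1  {4,6,7}:3  {5,6,7}:3
  |U|=4: {0,4,6,7}:5  {0,5,6,7}:5  {1,3,4,6}:1  {2,5,6,7}:4  {3,4,6,7}:4  {4,5,6,7}:6
  |U|=5: {0,2,5,6,7}:9  {0,3,4,6,7}:9  {0,4,5,6,7}:16  {1,3,4,6,7}:5  {2,4,5,6,7}:10  {3,4,5,6,7}:10
  |U|=6: {0,1,3,4,6,7}:14  {0,2,4,5,6,7}:35  {0,3,4,5,6,7}:35  {1,3,4,5,6,7}:15  {2,3,4,5,6,7}:20
  start at 0(u): 35
  start at 1(r): 90
  start at 2(q): 64
sum over floor = 189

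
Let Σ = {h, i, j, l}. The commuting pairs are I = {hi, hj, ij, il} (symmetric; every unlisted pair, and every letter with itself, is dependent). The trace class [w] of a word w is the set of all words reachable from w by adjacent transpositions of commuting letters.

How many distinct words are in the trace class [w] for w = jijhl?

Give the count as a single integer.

piece 0:j — minimal
piece 1:i — minimal
piece 2:j rests on {0:j}
piece 3:h — minimal
piece 4:l rests on {2:j, 3:h}
minimal pieces: {0:j, 1:i, 3:h}
ways to finish when only these pieces remain (= sum over removing one remaining piece with nothing left below it):
  1 left: {1}→1  {4}→1
  2 left: {1,4}→2  {2,4}→1  {3,4}→1
  3 left: {0,2,4}→1  {1,2,4}→3  {1,3,4}→3  {2,3,4}→2
  placing 0:j first → 8 extensions
  placing 1:i first → 3 extensions
  placing 3:h first → 4 extensions
total linear extensions = 15

15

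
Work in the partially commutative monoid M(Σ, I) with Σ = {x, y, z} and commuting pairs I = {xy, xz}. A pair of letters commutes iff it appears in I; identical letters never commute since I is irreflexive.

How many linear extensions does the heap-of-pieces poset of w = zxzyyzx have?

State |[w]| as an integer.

0(z) covers ∅
1(x) covers ∅
2(z) covers 0:z
3(y) covers 2:z
4(y) covers 3:y
5(z) covers 4:y
6(x) covers 1:x
floor of heap: 0:z, 1:x
completions by unplaced set U, small U first (add the entries for U minus each lowest piece of U):
  |U|=1: {5}:1  {6}:1
  |U|=2: {1,6}:1  {4,5}:1  {5,6}:2
  |U|=3: {1,5,6}:3  {3,4,5}:1  {4,5,6}:3
  |U|=4: {1,4,5,6}:6  {2,3,4,5}:1  {3,4,5,6}:4
  |U|=5: {0,2,3,4,5}:1  {1,3,4,5,6}:10  {2,3,4,5,6}:5
  start at 0(z): 15
  start at 1(x): 6
sum over floor = 21

21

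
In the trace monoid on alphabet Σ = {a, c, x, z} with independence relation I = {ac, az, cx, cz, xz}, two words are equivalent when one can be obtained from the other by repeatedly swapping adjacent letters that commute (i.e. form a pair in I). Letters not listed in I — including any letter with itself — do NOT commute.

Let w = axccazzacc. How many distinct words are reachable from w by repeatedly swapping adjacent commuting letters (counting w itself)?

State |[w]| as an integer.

0(a) covers ∅
1(x) covers 0:a
2(c) covers ∅
3(c) covers 2:c
4(a) covers 1:x
5(z) covers ∅
6(z) covers 5:z
7(a) covers 4:a
8(c) covers 3:c
9(c) covers 8:c
floor of heap: 0:a, 2:c, 5:z
completions by unplaced set U, small U first (add the entries for U minus each lowest piece of U):
  |U|=1: {6}:1  {7}:1  {9}:1
  |U|=2: {4,7}:1  {5,6}:1  {6,7}:2  {6,9}:2  {7,9}:2  {8,9}:1
  |U|=3: {1,4,7}:1  {3,8,9}:1  {4,6,7}:3  {4,7,9}:3  {5,6,7}:3  {5,6,9}:3  {6,7,9}:6  {6,8,9}:3  {7,8,9}:3
  |U|=4: {0,1,4,7}:1  {1,4,6,7}:4  {1,4,7,9}:4  {2,3,8,9}:1  {3,6,8,9}:4  {3,7,8,9}:4  {4,5,6,7}:6  {4,6,7,9}:12  {4,7,8,9}:6  {5,6,7,9}:12  {5,6,8,9}:6  {6,7,8,9}:12
  |U|=5: {0,1,4,6,7}:5  {0,1,4,7,9}:5  {1,4,5,6,7}:10  {1,4,6,7,9}:20  {1,4,7,8,9}:10  {2,3,6,8,9}:5  {2,3,7,8,9}:5  {3,4,7,8,9}:10  {3,5,6,8,9}:10  {3,6,7,8,9}:20  {4,5,6,7,9}:30  {4,6,7,8,9}:30  {5,6,7,8,9}:30
  |U|=6: {0,1,4,5,6,7}:15  {0,1,4,6,7,9}:30  {0,1,4,7,8,9}:15  {1,3,4,7,8,9}:20  {1,4,5,6,7,9}:60  {1,4,6,7,8,9}:60  {2,3,4,7,8,9}:15  {2,3,5,6,8,9}:15  {2,3,6,7,8,9}:30  {3,4,6,7,8,9}:60  {3,5,6,7,8,9}:60  {4,5,6,7,8,9}:90
  |U|=7: {0,1,3,4,7,8,9}:35  {0,1,4,5,6,7,9}:105  {0,1,4,6,7,8,9}:105  {1,2,3,4,7,8,9}:35  {1,3,4,6,7,8,9}:140  {1,4,5,6,7,8,9}:210  {2,3,4,6,7,8,9}:105  {2,3,5,6,7,8,9}:105  {3,4,5,6,7,8,9}:210
  |U|=8: {0,1,2,3,4,7,8,9}:70  {0,1,3,4,6,7,8,9}:280  {0,1,4,5,6,7,8,9}:420  {1,2,3,4,6,7,8,9}:280  {1,3,4,5,6,7,8,9}:560  {2,3,4,5,6,7,8,9}:420
  start at 0(a): 1260
  start at 2(c): 1260
  start at 5(z): 630
sum over floor = 3150

3150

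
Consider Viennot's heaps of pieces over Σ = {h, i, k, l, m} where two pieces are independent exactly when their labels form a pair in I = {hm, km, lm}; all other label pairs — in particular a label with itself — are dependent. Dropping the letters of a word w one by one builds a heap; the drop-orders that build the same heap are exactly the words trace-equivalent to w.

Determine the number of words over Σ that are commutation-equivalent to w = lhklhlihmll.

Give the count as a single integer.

drop 0:l onto floor
drop 1:h onto {0:l}
drop 2:k onto {1:h}
drop 3:l onto {2:k}
drop 4:h onto {3:l}
drop 5:l onto {4:h}
drop 6:i onto {5:l}
drop 7:h onto {6:i}
drop 8:m onto {6:i}
drop 9:l onto {7:h}
drop 10:l onto {9:l}
ground layer = {0:l}
drop-orders for the pieces not yet dropped (sum over which currently-grounded one goes next):
  1 to go: {8} 1  {10} 1
  2 to go: {8,10} 2  {9,10} 1
  3 to go: {7,9,10} 1  {8,9,10} 3
  4 to go: {7,8,9,10} 4
  5 to go: {6,7,8,9,10} 4
  6 to go: {5,6,7,8,9,10} 4
  7 to go: {4,5,6,7,8,9,10} 4
  8 to go: {3,4,5,6,7,8,9,10} 4
  9 to go: {2,3,4,5,6,7,8,9,10} 4
  if 0:l drops first: 4 orders

4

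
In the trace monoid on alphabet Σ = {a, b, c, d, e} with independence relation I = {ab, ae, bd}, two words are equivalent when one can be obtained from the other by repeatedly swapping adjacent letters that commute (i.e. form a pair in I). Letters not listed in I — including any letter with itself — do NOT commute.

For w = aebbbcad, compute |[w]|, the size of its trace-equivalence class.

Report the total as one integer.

5

piece 0:a — minimal
piece 1:e — minimal
piece 2:b rests on {1:e}
piece 3:b rests on {2:b}
piece 4:b rests on {3:b}
piece 5:c rests on {0:a, 4:b}
piece 6:a rests on {5:c}
piece 7:d rests on {6:a}
minimal pieces: {0:a, 1:e}
ways to finish when only these pieces remain (= sum over removing one remaining piece with nothing left below it):
  1 left: {7}→1
  2 left: {6,7}→1
  3 left: {5,6,7}→1
  4 left: {0,5,6,7}→1  {4,5,6,7}→1
  5 left: {0,4,5,6,7}→2  {3,4,5,6,7}→1
  6 left: {0,3,4,5,6,7}→3  {2,3,4,5,6,7}→1
  placing 0:a first → 1 extensions
  placing 1:e first → 4 extensions
total linear extensions = 5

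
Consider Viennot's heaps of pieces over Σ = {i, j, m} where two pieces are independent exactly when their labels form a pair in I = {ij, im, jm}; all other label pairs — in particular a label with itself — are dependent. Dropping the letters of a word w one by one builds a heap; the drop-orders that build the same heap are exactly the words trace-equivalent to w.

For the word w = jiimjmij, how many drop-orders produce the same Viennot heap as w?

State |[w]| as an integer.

#0=j has no predecessor
#1=i has no predecessor
#2=i depends on [1:i]
#3=m has no predecessor
#4=j depends on [0:j]
#5=m depends on [3:m]
#6=i depends on [2:i]
#7=j depends on [4:j]
sources: [0:j, 1:i, 3:m]
N(rest) = Σ N(rest − s) over sources s of rest; N(one piece) = 1:
  size 1 → [5]=1  [6]=1  [7]=1
  size 2 → [2,6]=1  [3,5]=1  [4,7]=1  [5,6]=2  [5,7]=2  [6,7]=2
  size 3 → [0,4,7]=1  [1,2,6]=1  [2,5,6]=3  [2,6,7]=3  [3,5,6]=3  [3,5,7]=3  [4,5,7]=3  [4,6,7]=3  [5,6,7]=6
  size 4 → [0,4,5,7]=4  [0,4,6,7]=4  [1,2,5,6]=4  [1,2,6,7]=4  [2,3,5,6]=6  [2,4,6,7]=6  [2,5,6,7]=12  [3,4,5,7]=6  [3,5,6,7]=12  [4,5,6,7]=12
  size 5 → [0,2,4,6,7]=10  [0,3,4,5,7]=10  [0,4,5,6,7]=20  [1,2,3,5,6]=10  [1,2,4,6,7]=10  [1,2,5,6,7]=20  [2,3,5,6,7]=30  [2,4,5,6,7]=30  [3,4,5,6,7]=30
  size 6 → [0,1,2,4,6,7]=20  [0,2,4,5,6,7]=60  [0,3,4,5,6,7]=60  [1,2,3,5,6,7]=60  [1,2,4,5,6,7]=60  [2,3,4,5,6,7]=90
  first=0(j) contributes 210
  first=1(i) contributes 210
  first=3(m) contributes 140
|[w]| = 560

560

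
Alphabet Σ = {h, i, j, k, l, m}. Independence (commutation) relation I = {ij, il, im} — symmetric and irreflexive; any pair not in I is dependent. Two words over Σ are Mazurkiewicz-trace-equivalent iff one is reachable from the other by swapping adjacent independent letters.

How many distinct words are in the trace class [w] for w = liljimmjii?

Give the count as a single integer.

210

#0=l has no predecessor
#1=i has no predecessor
#2=l depends on [0:l]
#3=j depends on [2:l]
#4=i depends on [1:i]
#5=m depends on [3:j]
#6=m depends on [5:m]
#7=j depends on [6:m]
#8=i depends on [4:i]
#9=i depends on [8:i]
sources: [0:l, 1:i]
N(rest) = Σ N(rest − s) over sources s of rest; N(one piece) = 1:
  size 1 → [7]=1  [9]=1
  size 2 → [6,7]=1  [7,9]=2  [8,9]=1
  size 3 → [4,8,9]=1  [5,6,7]=1  [6,7,9]=3  [7,8,9]=3
  size 4 → [1,4,8,9]=1  [3,5,6,7]=1  [4,7,8,9]=4  [5,6,7,9]=4  [6,7,8,9]=6
  size 5 → [1,4,7,8,9]=5  [2,3,5,6,7]=1  [3,5,6,7,9]=5  [4,6,7,8,9]=10  [5,6,7,8,9]=10
  size 6 → [0,2,3,5,6,7]=1  [1,4,6,7,8,9]=15  [2,3,5,6,7,9]=6  [3,5,6,7,8,9]=15  [4,5,6,7,8,9]=20
  size 7 → [0,2,3,5,6,7,9]=7  [1,4,5,6,7,8,9]=35  [2,3,5,6,7,8,9]=21  [3,4,5,6,7,8,9]=35
  size 8 → [0,2,3,5,6,7,8,9]=28  [1,3,4,5,6,7,8,9]=70  [2,3,4,5,6,7,8,9]=56
  first=0(l) contributes 126
  first=1(i) contributes 84
|[w]| = 210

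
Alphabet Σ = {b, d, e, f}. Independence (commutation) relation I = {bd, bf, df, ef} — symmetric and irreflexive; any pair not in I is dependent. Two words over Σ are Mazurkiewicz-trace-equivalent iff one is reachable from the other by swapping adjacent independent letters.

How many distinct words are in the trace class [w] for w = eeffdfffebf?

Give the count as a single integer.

piece 0:e — minimal
piece 1:e rests on {0:e}
piece 2:f — minimal
piece 3:f rests on {2:f}
piece 4:d rests on {1:e}
piece 5:f rests on {3:f}
piece 6:f rests on {5:f}
piece 7:f rests on {6:f}
piece 8:e rests on {4:d}
piece 9:b rests on {8:e}
piece 10:f rests on {7:f}
minimal pieces: {0:e, 2:f}
ways to finish when only these pieces remain (= sum over removing one remaining piece with nothing left below it):
  1 left: {9}→1  {10}→1
  2 left: {7,10}→1  {8,9}→1  {9,10}→2
  3 left: {4,8,9}→1  {6,7,10}→1  {7,9,10}→3  {8,9,10}→3
  4 left: {1,4,8,9}→1  {4,8,9,10}→4  {5,6,7,10}→1  {6,7,9,10}→4  {7,8,9,10}→6
  5 left: {0,1,4,8,9}→1  {1,4,8,9,10}→5  {3,5,6,7,10}→1  {4,7,8,9,10}→10  {5,6,7,9,10}→5  {6,7,8,9,10}→10
  6 left: {0,1,4,8,9,10}→6  {1,4,7,8,9,10}→15  {2,3,5,6,7,10}→1  {3,5,6,7,9,10}→6  {4,6,7,8,9,10}→20  {5,6,7,8,9,10}→15
  7 left: {0,1,4,7,8,9,10}→21  {1,4,6,7,8,9,10}→35  {2,3,5,6,7,9,10}→7  {3,5,6,7,8,9,10}→21  {4,5,6,7,8,9,10}→35
  8 left: {0,1,4,6,7,8,9,10}→56  {1,4,5,6,7,8,9,10}→70  {2,3,5,6,7,8,9,10}→28  {3,4,5,6,7,8,9,10}→56
  9 left: {0,1,4,5,6,7,8,9,10}→126  {1,3,4,5,6,7,8,9,10}→126  {2,3,4,5,6,7,8,9,10}→84
  placing 0:e first → 210 extensions
  placing 2:f first → 252 extensions
total linear extensions = 462

462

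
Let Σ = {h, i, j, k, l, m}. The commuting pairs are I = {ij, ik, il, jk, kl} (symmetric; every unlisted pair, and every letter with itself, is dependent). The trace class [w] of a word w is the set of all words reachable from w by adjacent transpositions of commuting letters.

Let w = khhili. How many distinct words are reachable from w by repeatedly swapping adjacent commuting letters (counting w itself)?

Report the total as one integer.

3

#0=k has no predecessor
#1=h depends on [0:k]
#2=h depends on [1:h]
#3=i depends on [2:h]
#4=l depends on [2:h]
#5=i depends on [3:i]
sources: [0:k]
N(rest) = Σ N(rest − s) over sources s of rest; N(one piece) = 1:
  size 1 → [4]=1  [5]=1
  size 2 → [3,5]=1  [4,5]=2
  size 3 → [3,4,5]=3
  size 4 → [2,3,4,5]=3
  first=0(k) contributes 3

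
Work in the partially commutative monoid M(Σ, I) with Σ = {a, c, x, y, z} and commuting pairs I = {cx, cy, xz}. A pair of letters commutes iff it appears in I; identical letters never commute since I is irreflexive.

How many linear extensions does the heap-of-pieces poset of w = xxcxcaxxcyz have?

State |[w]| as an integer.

40

drop 0:x onto floor
drop 1:x onto {0:x}
drop 2:c onto floor
drop 3:x onto {1:x}
drop 4:c onto {2:c}
drop 5:a onto {3:x, 4:c}
drop 6:x onto {5:a}
drop 7:x onto {6:x}
drop 8:c onto {5:a}
drop 9:y onto {7:x}
drop 10:z onto {8:c, 9:y}
ground layer = {0:x, 2:c}
drop-orders for the pieces not yet dropped (sum over which currently-grounded one goes next):
  1 to go: {10} 1
  2 to go: {8,10} 1  {9,10} 1
  3 to go: {7,9,10} 1  {8,9,10} 2
  4 to go: {6,7,9,10} 1  {7,8,9,10} 3
  5 to go: {6,7,8,9,10} 4
  6 to go: {5,6,7,8,9,10} 4
  7 to go: {3,5,6,7,8,9,10} 4  {4,5,6,7,8,9,10} 4
  8 to go: {1,3,5,6,7,8,9,10} 4  {2,4,5,6,7,8,9,10} 4  {3,4,5,6,7,8,9,10} 8
  9 to go: {0,1,3,5,6,7,8,9,10} 4  {1,3,4,5,6,7,8,9,10} 12  {2,3,4,5,6,7,8,9,10} 12
  if 0:x drops first: 24 orders
  if 2:c drops first: 16 orders
heap linearizations: 40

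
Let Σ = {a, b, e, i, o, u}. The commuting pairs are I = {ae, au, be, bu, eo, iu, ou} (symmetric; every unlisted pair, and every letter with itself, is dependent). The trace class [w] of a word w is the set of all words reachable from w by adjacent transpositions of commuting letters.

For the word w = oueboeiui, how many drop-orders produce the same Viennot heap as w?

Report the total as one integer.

75

0(o) covers ∅
1(u) covers ∅
2(e) covers 1:u
3(b) covers 0:o
4(o) covers 3:b
5(e) covers 2:e
6(i) covers 4:o, 5:e
7(u) covers 5:e
8(i) covers 6:i
floor of heap: 0:o, 1:u
completions by unplaced set U, small U first (add the entries for U minus each lowest piece of U):
  |U|=1: {7}:1  {8}:1
  |U|=2: {6,8}:1  {7,8}:2
  |U|=3: {4,6,8}:1  {6,7,8}:3
  |U|=4: {3,4,6,8}:1  {4,6,7,8}:4  {5,6,7,8}:3
  |U|=5: {0,3,4,6,8}:1  {2,5,6,7,8}:3  {3,4,6,7,8}:5  {4,5,6,7,8}:7
  |U|=6: {0,3,4,6,7,8}:6  {1,2,5,6,7,8}:3  {2,4,5,6,7,8}:10  {3,4,5,6,7,8}:12
  |U|=7: {0,3,4,5,6,7,8}:18  {1,2,4,5,6,7,8}:13  {2,3,4,5,6,7,8}:22
  start at 0(o): 35
  start at 1(u): 40
sum over floor = 75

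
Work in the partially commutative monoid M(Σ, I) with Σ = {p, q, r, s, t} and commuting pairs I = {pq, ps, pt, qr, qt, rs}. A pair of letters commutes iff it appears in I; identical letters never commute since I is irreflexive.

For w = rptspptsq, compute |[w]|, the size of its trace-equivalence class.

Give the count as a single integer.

#0=r has no predecessor
#1=p depends on [0:r]
#2=t depends on [0:r]
#3=s depends on [2:t]
#4=p depends on [1:p]
#5=p depends on [4:p]
#6=t depends on [3:s]
#7=s depends on [6:t]
#8=q depends on [7:s]
sources: [0:r]
N(rest) = Σ N(rest − s) over sources s of rest; N(one piece) = 1:
  size 1 → [5]=1  [8]=1
  size 2 → [4,5]=1  [5,8]=2  [7,8]=1
  size 3 → [1,4,5]=1  [4,5,8]=3  [5,7,8]=3  [6,7,8]=1
  size 4 → [1,4,5,8]=4  [3,6,7,8]=1  [4,5,7,8]=6  [5,6,7,8]=4
  size 5 → [1,4,5,7,8]=10  [2,3,6,7,8]=1  [3,5,6,7,8]=5  [4,5,6,7,8]=10
  size 6 → [1,4,5,6,7,8]=20  [2,3,5,6,7,8]=6  [3,4,5,6,7,8]=15
  size 7 → [1,3,4,5,6,7,8]=35  [2,3,4,5,6,7,8]=21
  first=0(r) contributes 56

56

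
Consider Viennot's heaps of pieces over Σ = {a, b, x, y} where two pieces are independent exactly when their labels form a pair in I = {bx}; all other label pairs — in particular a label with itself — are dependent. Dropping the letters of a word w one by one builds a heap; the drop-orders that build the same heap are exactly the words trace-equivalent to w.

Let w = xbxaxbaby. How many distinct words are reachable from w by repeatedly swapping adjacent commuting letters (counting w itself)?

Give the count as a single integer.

6

#0=x has no predecessor
#1=b has no predecessor
#2=x depends on [0:x]
#3=a depends on [1:b, 2:x]
#4=x depends on [3:a]
#5=b depends on [3:a]
#6=a depends on [4:x, 5:b]
#7=b depends on [6:a]
#8=y depends on [7:b]
sources: [0:x, 1:b]
N(rest) = Σ N(rest − s) over sources s of rest; N(one piece) = 1:
  size 1 → [8]=1
  size 2 → [7,8]=1
  size 3 → [6,7,8]=1
  size 4 → [4,6,7,8]=1  [5,6,7,8]=1
  size 5 → [4,5,6,7,8]=2
  size 6 → [3,4,5,6,7,8]=2
  size 7 → [1,3,4,5,6,7,8]=2  [2,3,4,5,6,7,8]=2
  first=0(x) contributes 4
  first=1(b) contributes 2
|[w]| = 6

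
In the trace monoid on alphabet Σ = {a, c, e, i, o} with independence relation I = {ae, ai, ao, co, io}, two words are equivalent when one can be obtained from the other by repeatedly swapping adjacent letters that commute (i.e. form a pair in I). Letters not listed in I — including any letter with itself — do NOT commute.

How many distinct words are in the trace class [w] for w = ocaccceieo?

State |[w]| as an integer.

drop 0:o onto floor
drop 1:c onto floor
drop 2:a onto {1:c}
drop 3:c onto {2:a}
drop 4:c onto {3:c}
drop 5:c onto {4:c}
drop 6:e onto {0:o, 5:c}
drop 7:i onto {6:e}
drop 8:e onto {7:i}
drop 9:o onto {8:e}
ground layer = {0:o, 1:c}
drop-orders for the pieces not yet dropped (sum over which currently-grounded one goes next):
  1 to go: {9} 1
  2 to go: {8,9} 1
  3 to go: {7,8,9} 1
  4 to go: {6,7,8,9} 1
  5 to go: {0,6,7,8,9} 1  {5,6,7,8,9} 1
  6 to go: {0,5,6,7,8,9} 2  {4,5,6,7,8,9} 1
  7 to go: {0,4,5,6,7,8,9} 3  {3,4,5,6,7,8,9} 1
  8 to go: {0,3,4,5,6,7,8,9} 4  {2,3,4,5,6,7,8,9} 1
  if 0:o drops first: 1 orders
  if 1:c drops first: 5 orders
heap linearizations: 6

6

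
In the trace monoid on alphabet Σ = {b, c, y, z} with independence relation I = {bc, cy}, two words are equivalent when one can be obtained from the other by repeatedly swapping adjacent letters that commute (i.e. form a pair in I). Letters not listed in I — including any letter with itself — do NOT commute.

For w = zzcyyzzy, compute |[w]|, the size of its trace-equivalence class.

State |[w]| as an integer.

3

#0=z has no predecessor
#1=z depends on [0:z]
#2=c depends on [1:z]
#3=y depends on [1:z]
#4=y depends on [3:y]
#5=z depends on [2:c, 4:y]
#6=z depends on [5:z]
#7=y depends on [6:z]
sources: [0:z]
N(rest) = Σ N(rest − s) over sources s of rest; N(one piece) = 1:
  size 1 → [7]=1
  size 2 → [6,7]=1
  size 3 → [5,6,7]=1
  size 4 → [2,5,6,7]=1  [4,5,6,7]=1
  size 5 → [2,4,5,6,7]=2  [3,4,5,6,7]=1
  size 6 → [2,3,4,5,6,7]=3
  first=0(z) contributes 3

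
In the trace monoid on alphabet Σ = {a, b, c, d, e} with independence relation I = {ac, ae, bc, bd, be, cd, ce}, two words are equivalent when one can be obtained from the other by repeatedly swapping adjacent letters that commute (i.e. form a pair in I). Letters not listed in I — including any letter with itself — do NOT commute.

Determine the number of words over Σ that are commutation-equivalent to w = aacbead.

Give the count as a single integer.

35

drop 0:a onto floor
drop 1:a onto {0:a}
drop 2:c onto floor
drop 3:b onto {1:a}
drop 4:e onto floor
drop 5:a onto {3:b}
drop 6:d onto {4:e, 5:a}
ground layer = {0:a, 2:c, 4:e}
drop-orders for the pieces not yet dropped (sum over which currently-grounded one goes next):
  1 to go: {2} 1  {6} 1
  2 to go: {2,6} 2  {4,6} 1  {5,6} 1
  3 to go: {2,4,6} 3  {2,5,6} 3  {3,5,6} 1  {4,5,6} 2
  4 to go: {1,3,5,6} 1  {2,3,5,6} 4  {2,4,5,6} 8  {3,4,5,6} 3
  5 to go: {0,1,3,5,6} 1  {1,2,3,5,6} 5  {1,3,4,5,6} 4  {2,3,4,5,6} 15
  if 0:a drops first: 24 orders
  if 2:c drops first: 5 orders
  if 4:e drops first: 6 orders
heap linearizations: 35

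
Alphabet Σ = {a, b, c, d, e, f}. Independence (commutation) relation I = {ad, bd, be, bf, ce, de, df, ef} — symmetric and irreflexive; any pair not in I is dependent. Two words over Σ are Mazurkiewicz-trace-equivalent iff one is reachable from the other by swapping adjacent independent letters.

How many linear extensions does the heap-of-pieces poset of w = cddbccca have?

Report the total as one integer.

0(c) covers ∅
1(d) covers 0:c
2(d) covers 1:d
3(b) covers 0:c
4(c) covers 2:d, 3:b
5(c) covers 4:c
6(c) covers 5:c
7(a) covers 6:c
floor of heap: 0:c
completions by unplaced set U, small U first (add the entries for U minus each lowest piece of U):
  |U|=1: {7}:1
  |U|=2: {6,7}:1
  |U|=3: {5,6,7}:1
  |U|=4: {4,5,6,7}:1
  |U|=5: {2,4,5,6,7}:1  {3,4,5,6,7}:1
  |U|=6: {1,2,4,5,6,7}:1  {2,3,4,5,6,7}:2
  start at 0(c): 3

3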